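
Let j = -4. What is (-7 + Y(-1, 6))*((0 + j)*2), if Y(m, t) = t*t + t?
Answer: -280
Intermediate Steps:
Y(m, t) = t + t² (Y(m, t) = t² + t = t + t²)
(-7 + Y(-1, 6))*((0 + j)*2) = (-7 + 6*(1 + 6))*((0 - 4)*2) = (-7 + 6*7)*(-4*2) = (-7 + 42)*(-8) = 35*(-8) = -280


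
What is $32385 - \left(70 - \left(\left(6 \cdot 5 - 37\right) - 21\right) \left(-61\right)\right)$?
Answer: $34023$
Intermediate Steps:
$32385 - \left(70 - \left(\left(6 \cdot 5 - 37\right) - 21\right) \left(-61\right)\right) = 32385 - \left(70 - \left(\left(30 - 37\right) - 21\right) \left(-61\right)\right) = 32385 - \left(70 - \left(-7 - 21\right) \left(-61\right)\right) = 32385 - -1638 = 32385 + \left(1708 - 70\right) = 32385 + 1638 = 34023$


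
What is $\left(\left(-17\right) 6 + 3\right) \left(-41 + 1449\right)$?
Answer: $-139392$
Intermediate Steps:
$\left(\left(-17\right) 6 + 3\right) \left(-41 + 1449\right) = \left(-102 + 3\right) 1408 = \left(-99\right) 1408 = -139392$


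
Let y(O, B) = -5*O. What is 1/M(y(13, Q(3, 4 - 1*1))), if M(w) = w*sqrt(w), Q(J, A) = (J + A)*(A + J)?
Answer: I*sqrt(65)/4225 ≈ 0.0019082*I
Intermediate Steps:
Q(J, A) = (A + J)**2 (Q(J, A) = (A + J)*(A + J) = (A + J)**2)
M(w) = w**(3/2)
1/M(y(13, Q(3, 4 - 1*1))) = 1/((-5*13)**(3/2)) = 1/((-65)**(3/2)) = 1/(-65*I*sqrt(65)) = I*sqrt(65)/4225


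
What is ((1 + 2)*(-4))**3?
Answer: -1728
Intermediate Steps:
((1 + 2)*(-4))**3 = (3*(-4))**3 = (-12)**3 = -1728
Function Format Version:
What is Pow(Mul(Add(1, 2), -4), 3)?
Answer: -1728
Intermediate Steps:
Pow(Mul(Add(1, 2), -4), 3) = Pow(Mul(3, -4), 3) = Pow(-12, 3) = -1728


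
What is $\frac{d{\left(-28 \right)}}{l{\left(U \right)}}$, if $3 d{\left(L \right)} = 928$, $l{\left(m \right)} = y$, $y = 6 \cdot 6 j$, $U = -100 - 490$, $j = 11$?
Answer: $\frac{232}{297} \approx 0.78115$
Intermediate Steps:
$U = -590$ ($U = -100 - 490 = -590$)
$y = 396$ ($y = 6 \cdot 6 \cdot 11 = 36 \cdot 11 = 396$)
$l{\left(m \right)} = 396$
$d{\left(L \right)} = \frac{928}{3}$ ($d{\left(L \right)} = \frac{1}{3} \cdot 928 = \frac{928}{3}$)
$\frac{d{\left(-28 \right)}}{l{\left(U \right)}} = \frac{928}{3 \cdot 396} = \frac{928}{3} \cdot \frac{1}{396} = \frac{232}{297}$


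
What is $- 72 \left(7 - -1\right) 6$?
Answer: $-3456$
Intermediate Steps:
$- 72 \left(7 - -1\right) 6 = - 72 \left(7 + 1\right) 6 = - 72 \cdot 8 \cdot 6 = \left(-72\right) 48 = -3456$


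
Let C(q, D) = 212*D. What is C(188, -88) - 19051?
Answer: -37707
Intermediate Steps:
C(188, -88) - 19051 = 212*(-88) - 19051 = -18656 - 19051 = -37707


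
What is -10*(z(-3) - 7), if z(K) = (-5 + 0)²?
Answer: -180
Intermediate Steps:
z(K) = 25 (z(K) = (-5)² = 25)
-10*(z(-3) - 7) = -10*(25 - 7) = -10*18 = -180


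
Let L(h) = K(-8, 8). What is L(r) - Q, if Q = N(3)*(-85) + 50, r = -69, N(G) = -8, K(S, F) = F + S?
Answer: -730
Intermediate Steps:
L(h) = 0 (L(h) = 8 - 8 = 0)
Q = 730 (Q = -8*(-85) + 50 = 680 + 50 = 730)
L(r) - Q = 0 - 1*730 = 0 - 730 = -730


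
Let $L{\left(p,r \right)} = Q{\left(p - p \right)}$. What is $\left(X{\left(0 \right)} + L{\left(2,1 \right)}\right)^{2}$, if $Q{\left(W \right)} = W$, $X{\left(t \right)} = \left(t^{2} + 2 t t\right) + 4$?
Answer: $16$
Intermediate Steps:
$X{\left(t \right)} = 4 + 3 t^{2}$ ($X{\left(t \right)} = \left(t^{2} + 2 t^{2}\right) + 4 = 3 t^{2} + 4 = 4 + 3 t^{2}$)
$L{\left(p,r \right)} = 0$ ($L{\left(p,r \right)} = p - p = 0$)
$\left(X{\left(0 \right)} + L{\left(2,1 \right)}\right)^{2} = \left(\left(4 + 3 \cdot 0^{2}\right) + 0\right)^{2} = \left(\left(4 + 3 \cdot 0\right) + 0\right)^{2} = \left(\left(4 + 0\right) + 0\right)^{2} = \left(4 + 0\right)^{2} = 4^{2} = 16$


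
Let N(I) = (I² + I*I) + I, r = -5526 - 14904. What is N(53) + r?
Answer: -14759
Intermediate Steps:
r = -20430
N(I) = I + 2*I² (N(I) = (I² + I²) + I = 2*I² + I = I + 2*I²)
N(53) + r = 53*(1 + 2*53) - 20430 = 53*(1 + 106) - 20430 = 53*107 - 20430 = 5671 - 20430 = -14759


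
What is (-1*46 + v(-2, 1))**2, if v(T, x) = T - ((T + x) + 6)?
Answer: 2809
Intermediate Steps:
v(T, x) = -6 - x (v(T, x) = T - (6 + T + x) = T + (-6 - T - x) = -6 - x)
(-1*46 + v(-2, 1))**2 = (-1*46 + (-6 - 1*1))**2 = (-46 + (-6 - 1))**2 = (-46 - 7)**2 = (-53)**2 = 2809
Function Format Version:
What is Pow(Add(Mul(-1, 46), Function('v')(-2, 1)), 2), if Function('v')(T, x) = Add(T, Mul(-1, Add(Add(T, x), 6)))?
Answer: 2809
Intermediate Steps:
Function('v')(T, x) = Add(-6, Mul(-1, x)) (Function('v')(T, x) = Add(T, Mul(-1, Add(6, T, x))) = Add(T, Add(-6, Mul(-1, T), Mul(-1, x))) = Add(-6, Mul(-1, x)))
Pow(Add(Mul(-1, 46), Function('v')(-2, 1)), 2) = Pow(Add(Mul(-1, 46), Add(-6, Mul(-1, 1))), 2) = Pow(Add(-46, Add(-6, -1)), 2) = Pow(Add(-46, -7), 2) = Pow(-53, 2) = 2809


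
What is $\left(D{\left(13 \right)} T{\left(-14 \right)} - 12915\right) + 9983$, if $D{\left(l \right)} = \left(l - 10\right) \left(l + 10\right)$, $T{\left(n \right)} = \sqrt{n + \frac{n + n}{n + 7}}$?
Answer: $-2932 + 69 i \sqrt{10} \approx -2932.0 + 218.2 i$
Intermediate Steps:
$T{\left(n \right)} = \sqrt{n + \frac{2 n}{7 + n}}$
$D{\left(l \right)} = \left(-10 + l\right) \left(10 + l\right)$
$\left(D{\left(13 \right)} T{\left(-14 \right)} - 12915\right) + 9983 = \left(\left(-100 + 13^{2}\right) \sqrt{- \frac{14 \left(9 - 14\right)}{7 - 14}} - 12915\right) + 9983 = \left(\left(-100 + 169\right) \sqrt{\left(-14\right) \frac{1}{-7} \left(-5\right)} - 12915\right) + 9983 = \left(69 \sqrt{\left(-14\right) \left(- \frac{1}{7}\right) \left(-5\right)} - 12915\right) + 9983 = \left(69 \sqrt{-10} - 12915\right) + 9983 = \left(69 i \sqrt{10} - 12915\right) + 9983 = \left(-12915 + 69 i \sqrt{10}\right) + 9983 = -2932 + 69 i \sqrt{10}$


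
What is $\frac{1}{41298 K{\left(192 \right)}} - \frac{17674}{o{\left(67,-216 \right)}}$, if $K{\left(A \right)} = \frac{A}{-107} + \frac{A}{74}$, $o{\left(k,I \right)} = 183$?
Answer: $- \frac{770775058213}{7980755904} \approx -96.579$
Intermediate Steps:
$K{\left(A \right)} = \frac{33 A}{7918}$ ($K{\left(A \right)} = A \left(- \frac{1}{107}\right) + A \frac{1}{74} = - \frac{A}{107} + \frac{A}{74} = \frac{33 A}{7918}$)
$\frac{1}{41298 K{\left(192 \right)}} - \frac{17674}{o{\left(67,-216 \right)}} = \frac{1}{41298 \cdot \frac{33}{7918} \cdot 192} - \frac{17674}{183} = \frac{1}{41298 \cdot \frac{3168}{3959}} - \frac{17674}{183} = \frac{1}{41298} \cdot \frac{3959}{3168} - \frac{17674}{183} = \frac{3959}{130832064} - \frac{17674}{183} = - \frac{770775058213}{7980755904}$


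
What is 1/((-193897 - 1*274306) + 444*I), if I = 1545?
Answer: 1/217777 ≈ 4.5918e-6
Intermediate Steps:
1/((-193897 - 1*274306) + 444*I) = 1/((-193897 - 1*274306) + 444*1545) = 1/((-193897 - 274306) + 685980) = 1/(-468203 + 685980) = 1/217777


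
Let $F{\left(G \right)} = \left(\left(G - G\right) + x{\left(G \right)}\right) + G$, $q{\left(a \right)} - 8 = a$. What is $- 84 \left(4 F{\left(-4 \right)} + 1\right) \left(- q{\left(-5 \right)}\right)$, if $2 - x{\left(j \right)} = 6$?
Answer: $-7812$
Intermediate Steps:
$x{\left(j \right)} = -4$ ($x{\left(j \right)} = 2 - 6 = -4$)
$q{\left(a \right)} = 8 + a$
$F{\left(G \right)} = -4 + G$ ($F{\left(G \right)} = \left(\left(G - G\right) - 4\right) + G = \left(0 - 4\right) + G = -4 + G$)
$- 84 \left(4 F{\left(-4 \right)} + 1\right) \left(- q{\left(-5 \right)}\right) = - 84 \left(4 \left(-4 - 4\right) + 1\right) \left(- (8 - 5)\right) = - 84 \left(4 \left(-8\right) + 1\right) \left(\left(-1\right) 3\right) = - 84 \left(-32 + 1\right) \left(-3\right) = \left(-84\right) \left(-31\right) \left(-3\right) = 2604 \left(-3\right) = -7812$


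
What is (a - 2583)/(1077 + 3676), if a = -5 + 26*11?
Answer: -2302/4753 ≈ -0.48433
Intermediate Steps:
a = 281 (a = -5 + 286 = 281)
(a - 2583)/(1077 + 3676) = (281 - 2583)/(1077 + 3676) = -2302/4753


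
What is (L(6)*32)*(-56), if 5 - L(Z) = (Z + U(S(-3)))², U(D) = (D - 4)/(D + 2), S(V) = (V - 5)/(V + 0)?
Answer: 346880/7 ≈ 49554.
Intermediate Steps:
S(V) = (-5 + V)/V
U(D) = (-4 + D)/(2 + D)
L(Z) = 5 - (-2/7 + Z)² (L(Z) = 5 - (Z + (-4 + (-5 - 3)/(-3))/(2 + (-5 - 3)/(-3)))² = 5 - (Z + (-4 - ⅓*(-8))/(2 - ⅓*(-8)))² = 5 - (Z + (-4 + 8/3)/(2 + 8/3))² = 5 - (Z - 4/3/(14/3))² = 5 - (Z + (3/14)*(-4/3))² = 5 - (Z - 2/7)² = 5 - (-2/7 + Z)²)
(L(6)*32)*(-56) = ((5 - (-2 + 7*6)²/49)*32)*(-56) = ((5 - (-2 + 42)²/49)*32)*(-56) = ((5 - 1/49*40²)*32)*(-56) = ((5 - 1/49*1600)*32)*(-56) = ((5 - 1600/49)*32)*(-56) = -1355/49*32*(-56) = -43360/49*(-56) = 346880/7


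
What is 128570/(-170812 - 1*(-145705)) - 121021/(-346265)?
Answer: -41480816803/8693675355 ≈ -4.7714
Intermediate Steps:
128570/(-170812 - 1*(-145705)) - 121021/(-346265) = 128570/(-170812 + 145705) - 121021*(-1/346265) = 128570/(-25107) + 121021/346265 = 128570*(-1/25107) + 121021/346265 = -128570/25107 + 121021/346265 = -41480816803/8693675355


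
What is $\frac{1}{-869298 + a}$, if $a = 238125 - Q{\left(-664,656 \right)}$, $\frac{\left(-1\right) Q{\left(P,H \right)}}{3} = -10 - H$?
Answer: $- \frac{1}{633171} \approx -1.5794 \cdot 10^{-6}$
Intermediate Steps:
$Q{\left(P,H \right)} = 30 + 3 H$ ($Q{\left(P,H \right)} = - 3 \left(-10 - H\right) = 30 + 3 H$)
$a = 236127$ ($a = 238125 - \left(30 + 3 \cdot 656\right) = 238125 - \left(30 + 1968\right) = 238125 - 1998 = 236127$)
$\frac{1}{-869298 + a} = \frac{1}{-869298 + 236127} = \frac{1}{-633171} = - \frac{1}{633171}$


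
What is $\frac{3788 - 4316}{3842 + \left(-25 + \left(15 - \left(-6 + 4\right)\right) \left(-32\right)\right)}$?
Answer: $- \frac{176}{1091} \approx -0.16132$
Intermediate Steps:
$\frac{3788 - 4316}{3842 + \left(-25 + \left(15 - \left(-6 + 4\right)\right) \left(-32\right)\right)} = - \frac{528}{3842 + \left(-25 + \left(15 - -2\right) \left(-32\right)\right)} = - \frac{528}{3842 + \left(-25 + \left(15 + 2\right) \left(-32\right)\right)} = - \frac{528}{3842 + \left(-25 + 17 \left(-32\right)\right)} = - \frac{528}{3842 - 569} = - \frac{528}{3273} = \left(-528\right) \frac{1}{3273} = - \frac{176}{1091}$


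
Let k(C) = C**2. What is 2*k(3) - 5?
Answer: 13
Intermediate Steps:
2*k(3) - 5 = 2*3**2 - 5 = 2*9 - 5 = 18 - 5 = 13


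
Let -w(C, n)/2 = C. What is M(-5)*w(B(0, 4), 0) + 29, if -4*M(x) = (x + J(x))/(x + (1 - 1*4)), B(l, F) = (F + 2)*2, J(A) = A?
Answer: 73/2 ≈ 36.500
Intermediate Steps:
B(l, F) = 4 + 2*F (B(l, F) = (2 + F)*2 = 4 + 2*F)
w(C, n) = -2*C
M(x) = -x/(2*(-3 + x)) (M(x) = -(x + x)/(4*(x + (1 - 1*4))) = -2*x/(4*(x + (1 - 4))) = -2*x/(4*(x - 3)) = -2*x/(4*(-3 + x)) = -x/(2*(-3 + x)))
M(-5)*w(B(0, 4), 0) + 29 = (-1*(-5)/(-6 + 2*(-5)))*(-2*(4 + 2*4)) + 29 = (-1*(-5)/(-6 - 10))*(-2*(4 + 8)) + 29 = (-1*(-5)/(-16))*(-2*12) + 29 = -1*(-5)*(-1/16)*(-24) + 29 = -5/16*(-24) + 29 = 15/2 + 29 = 73/2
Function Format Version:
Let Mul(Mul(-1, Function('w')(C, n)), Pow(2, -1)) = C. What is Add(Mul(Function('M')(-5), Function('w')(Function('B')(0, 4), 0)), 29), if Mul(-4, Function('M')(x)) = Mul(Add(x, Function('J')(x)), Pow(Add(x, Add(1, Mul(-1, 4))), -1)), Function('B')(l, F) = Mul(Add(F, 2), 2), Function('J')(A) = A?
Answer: Rational(73, 2) ≈ 36.500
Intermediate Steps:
Function('B')(l, F) = Add(4, Mul(2, F)) (Function('B')(l, F) = Mul(Add(2, F), 2) = Add(4, Mul(2, F)))
Function('w')(C, n) = Mul(-2, C)
Function('M')(x) = Mul(Rational(-1, 2), x, Pow(Add(-3, x), -1)) (Function('M')(x) = Mul(Rational(-1, 4), Mul(Add(x, x), Pow(Add(x, Add(1, Mul(-1, 4))), -1))) = Mul(Rational(-1, 4), Mul(Mul(2, x), Pow(Add(x, Add(1, -4)), -1))) = Mul(Rational(-1, 4), Mul(Mul(2, x), Pow(Add(x, -3), -1))) = Mul(Rational(-1, 4), Mul(Mul(2, x), Pow(Add(-3, x), -1))) = Mul(Rational(-1, 4), Mul(2, x, Pow(Add(-3, x), -1))) = Mul(Rational(-1, 2), x, Pow(Add(-3, x), -1)))
Add(Mul(Function('M')(-5), Function('w')(Function('B')(0, 4), 0)), 29) = Add(Mul(Mul(-1, -5, Pow(Add(-6, Mul(2, -5)), -1)), Mul(-2, Add(4, Mul(2, 4)))), 29) = Add(Mul(Mul(-1, -5, Pow(Add(-6, -10), -1)), Mul(-2, Add(4, 8))), 29) = Add(Mul(Mul(-1, -5, Pow(-16, -1)), Mul(-2, 12)), 29) = Add(Mul(Mul(-1, -5, Rational(-1, 16)), -24), 29) = Add(Mul(Rational(-5, 16), -24), 29) = Add(Rational(15, 2), 29) = Rational(73, 2)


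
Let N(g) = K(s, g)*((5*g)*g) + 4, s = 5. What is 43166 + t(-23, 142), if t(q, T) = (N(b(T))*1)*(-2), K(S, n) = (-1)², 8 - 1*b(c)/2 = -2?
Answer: 39158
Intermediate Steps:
b(c) = 20 (b(c) = 16 - 2*(-2) = 16 + 4 = 20)
K(S, n) = 1
N(g) = 4 + 5*g² (N(g) = 1*((5*g)*g) + 4 = 1*(5*g²) + 4 = 5*g² + 4 = 4 + 5*g²)
t(q, T) = -4008 (t(q, T) = ((4 + 5*20²)*1)*(-2) = ((4 + 5*400)*1)*(-2) = ((4 + 2000)*1)*(-2) = (2004*1)*(-2) = 2004*(-2) = -4008)
43166 + t(-23, 142) = 43166 - 4008 = 39158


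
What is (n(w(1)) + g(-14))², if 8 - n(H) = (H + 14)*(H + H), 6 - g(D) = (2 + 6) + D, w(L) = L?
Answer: 100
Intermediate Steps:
g(D) = -2 - D (g(D) = 6 - ((2 + 6) + D) = 6 - (8 + D) = 6 + (-8 - D) = -2 - D)
n(H) = 8 - 2*H*(14 + H) (n(H) = 8 - (H + 14)*(H + H) = 8 - (14 + H)*2*H = 8 - 2*H*(14 + H))
(n(w(1)) + g(-14))² = ((8 - 28*1 - 2*1²) + (-2 - 1*(-14)))² = ((8 - 28 - 2*1) + (-2 + 14))² = ((8 - 28 - 2) + 12)² = (-22 + 12)² = (-10)² = 100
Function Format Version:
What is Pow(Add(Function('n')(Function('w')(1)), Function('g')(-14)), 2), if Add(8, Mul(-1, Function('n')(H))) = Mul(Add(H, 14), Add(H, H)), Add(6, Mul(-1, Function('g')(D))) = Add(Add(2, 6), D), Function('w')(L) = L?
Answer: 100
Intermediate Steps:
Function('g')(D) = Add(-2, Mul(-1, D)) (Function('g')(D) = Add(6, Mul(-1, Add(Add(2, 6), D))) = Add(6, Mul(-1, Add(8, D))) = Add(6, Add(-8, Mul(-1, D))) = Add(-2, Mul(-1, D)))
Function('n')(H) = Add(8, Mul(-2, H, Add(14, H))) (Function('n')(H) = Add(8, Mul(-1, Mul(Add(H, 14), Add(H, H)))) = Add(8, Mul(-1, Mul(Add(14, H), Mul(2, H)))) = Add(8, Mul(-1, Mul(2, H, Add(14, H)))) = Add(8, Mul(-2, H, Add(14, H))))
Pow(Add(Function('n')(Function('w')(1)), Function('g')(-14)), 2) = Pow(Add(Add(8, Mul(-28, 1), Mul(-2, Pow(1, 2))), Add(-2, Mul(-1, -14))), 2) = Pow(Add(Add(8, -28, Mul(-2, 1)), Add(-2, 14)), 2) = Pow(Add(Add(8, -28, -2), 12), 2) = Pow(Add(-22, 12), 2) = Pow(-10, 2) = 100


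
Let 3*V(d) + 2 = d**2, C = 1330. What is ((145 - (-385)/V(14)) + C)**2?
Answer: 82544163025/37636 ≈ 2.1932e+6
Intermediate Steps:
V(d) = -2/3 + d**2/3
((145 - (-385)/V(14)) + C)**2 = ((145 - (-385)/(-2/3 + (1/3)*14**2)) + 1330)**2 = ((145 - (-385)/(-2/3 + (1/3)*196)) + 1330)**2 = ((145 - (-385)/(-2/3 + 196/3)) + 1330)**2 = ((145 - (-385)/194/3) + 1330)**2 = ((145 - (-385)*3/194) + 1330)**2 = ((145 - 1*(-1155/194)) + 1330)**2 = ((145 + 1155/194) + 1330)**2 = (29285/194 + 1330)**2 = (287305/194)**2 = 82544163025/37636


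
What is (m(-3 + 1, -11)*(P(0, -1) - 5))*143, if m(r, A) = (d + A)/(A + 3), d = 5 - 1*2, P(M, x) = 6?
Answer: 143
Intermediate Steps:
d = 3 (d = 5 - 2 = 3)
m(r, A) = 1 (m(r, A) = (3 + A)/(A + 3) = (3 + A)/(3 + A) = 1)
(m(-3 + 1, -11)*(P(0, -1) - 5))*143 = (1*(6 - 5))*143 = (1*1)*143 = 1*143 = 143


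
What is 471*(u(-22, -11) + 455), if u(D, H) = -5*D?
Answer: 266115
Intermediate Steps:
471*(u(-22, -11) + 455) = 471*(-5*(-22) + 455) = 471*(110 + 455) = 471*565 = 266115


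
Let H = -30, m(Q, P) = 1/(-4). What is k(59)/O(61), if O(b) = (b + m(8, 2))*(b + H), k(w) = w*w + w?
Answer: 4720/2511 ≈ 1.8797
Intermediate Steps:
m(Q, P) = -¼
k(w) = w + w² (k(w) = w² + w = w + w²)
O(b) = (-30 + b)*(-¼ + b) (O(b) = (b - ¼)*(b - 30) = (-¼ + b)*(-30 + b) = (-30 + b)*(-¼ + b))
k(59)/O(61) = (59*(1 + 59))/(15/2 + 61² - 121/4*61) = (59*60)/(15/2 + 3721 - 7381/4) = 3540/(7533/4) = 3540*(4/7533) = 4720/2511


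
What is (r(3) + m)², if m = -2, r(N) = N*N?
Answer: 49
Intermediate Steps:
r(N) = N²
(r(3) + m)² = (3² - 2)² = (9 - 2)² = 7² = 49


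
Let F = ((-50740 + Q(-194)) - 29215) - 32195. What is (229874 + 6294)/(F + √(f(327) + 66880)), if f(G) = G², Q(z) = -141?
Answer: -3314942611/1576136859 - 29521*√173809/1576136859 ≈ -2.1110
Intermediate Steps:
F = -112291 (F = ((-50740 - 141) - 29215) - 32195 = (-50881 - 29215) - 32195 = -80096 - 32195 = -112291)
(229874 + 6294)/(F + √(f(327) + 66880)) = (229874 + 6294)/(-112291 + √(327² + 66880)) = 236168/(-112291 + √(106929 + 66880)) = 236168/(-112291 + √173809)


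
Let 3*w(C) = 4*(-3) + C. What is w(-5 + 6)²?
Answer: 121/9 ≈ 13.444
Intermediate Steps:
w(C) = -4 + C/3 (w(C) = (4*(-3) + C)/3 = (-12 + C)/3 = -4 + C/3)
w(-5 + 6)² = (-4 + (-5 + 6)/3)² = (-4 + (⅓)*1)² = (-4 + ⅓)² = (-11/3)² = 121/9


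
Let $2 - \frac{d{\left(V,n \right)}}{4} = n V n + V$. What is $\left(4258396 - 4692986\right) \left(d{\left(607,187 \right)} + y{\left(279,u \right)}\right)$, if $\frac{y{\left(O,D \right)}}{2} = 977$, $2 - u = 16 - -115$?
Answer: $36898949998820$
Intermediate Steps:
$u = -129$ ($u = 2 - \left(16 - -115\right) = 2 - \left(16 + 115\right) = 2 - 131 = -129$)
$y{\left(O,D \right)} = 1954$ ($y{\left(O,D \right)} = 2 \cdot 977 = 1954$)
$d{\left(V,n \right)} = 8 - 4 V - 4 V n^{2}$ ($d{\left(V,n \right)} = 8 - 4 \left(n V n + V\right) = 8 - 4 \left(V n n + V\right) = 8 - 4 \left(V n^{2} + V\right) = 8 - 4 \left(V + V n^{2}\right) = 8 - \left(4 V + 4 V n^{2}\right) = 8 - 4 V - 4 V n^{2}$)
$\left(4258396 - 4692986\right) \left(d{\left(607,187 \right)} + y{\left(279,u \right)}\right) = \left(4258396 - 4692986\right) \left(\left(8 - 2428 - 2428 \cdot 187^{2}\right) + 1954\right) = - 434590 \left(\left(8 - 2428 - 2428 \cdot 34969\right) + 1954\right) = - 434590 \left(\left(8 - 2428 - 84904732\right) + 1954\right) = - 434590 \left(-84907152 + 1954\right) = \left(-434590\right) \left(-84905198\right) = 36898949998820$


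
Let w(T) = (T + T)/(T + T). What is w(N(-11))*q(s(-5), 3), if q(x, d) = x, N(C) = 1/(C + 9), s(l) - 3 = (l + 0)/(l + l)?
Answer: 7/2 ≈ 3.5000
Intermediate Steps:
s(l) = 7/2 (s(l) = 3 + (l + 0)/(l + l) = 3 + l/((2*l)) = 3 + l*(1/(2*l)) = 3 + ½ = 7/2)
N(C) = 1/(9 + C)
w(T) = 1 (w(T) = (2*T)/((2*T)) = (2*T)*(1/(2*T)) = 1)
w(N(-11))*q(s(-5), 3) = 1*(7/2) = 7/2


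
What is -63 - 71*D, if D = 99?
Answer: -7092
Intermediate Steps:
-63 - 71*D = -63 - 71*99 = -63 - 7029 = -7092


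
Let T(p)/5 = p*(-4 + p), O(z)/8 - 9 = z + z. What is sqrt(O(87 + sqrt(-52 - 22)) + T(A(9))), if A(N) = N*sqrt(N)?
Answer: sqrt(4569 + 16*I*sqrt(74)) ≈ 67.602 + 1.018*I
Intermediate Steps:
A(N) = N**(3/2)
O(z) = 72 + 16*z (O(z) = 72 + 8*(z + z) = 72 + 8*(2*z) = 72 + 16*z)
T(p) = 5*p*(-4 + p) (T(p) = 5*(p*(-4 + p)) = 5*p*(-4 + p))
sqrt(O(87 + sqrt(-52 - 22)) + T(A(9))) = sqrt((72 + 16*(87 + sqrt(-52 - 22))) + 5*9**(3/2)*(-4 + 9**(3/2))) = sqrt((72 + 16*(87 + sqrt(-74))) + 5*27*(-4 + 27)) = sqrt((72 + 16*(87 + I*sqrt(74))) + 5*27*23) = sqrt((72 + (1392 + 16*I*sqrt(74))) + 3105) = sqrt((1464 + 16*I*sqrt(74)) + 3105) = sqrt(4569 + 16*I*sqrt(74))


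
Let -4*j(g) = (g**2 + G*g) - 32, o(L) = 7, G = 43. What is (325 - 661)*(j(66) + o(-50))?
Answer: 599256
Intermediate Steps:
j(g) = 8 - 43*g/4 - g**2/4 (j(g) = -((g**2 + 43*g) - 32)/4 = -(-32 + g**2 + 43*g)/4 = 8 - 43*g/4 - g**2/4)
(325 - 661)*(j(66) + o(-50)) = (325 - 661)*((8 - 43/4*66 - 1/4*66**2) + 7) = -336*((8 - 1419/2 - 1/4*4356) + 7) = -336*((8 - 1419/2 - 1089) + 7) = -336*(-3581/2 + 7) = -336*(-3567/2) = 599256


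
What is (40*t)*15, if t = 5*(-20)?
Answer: -60000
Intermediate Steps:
t = -100
(40*t)*15 = (40*(-100))*15 = -4000*15 = -60000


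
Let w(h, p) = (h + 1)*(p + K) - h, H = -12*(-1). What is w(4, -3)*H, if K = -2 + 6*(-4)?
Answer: -1788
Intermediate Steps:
K = -26 (K = -2 - 24 = -26)
H = 12
w(h, p) = -h + (1 + h)*(-26 + p) (w(h, p) = (h + 1)*(p - 26) - h = (1 + h)*(-26 + p) - h = -h + (1 + h)*(-26 + p))
w(4, -3)*H = (-26 - 3 - 27*4 + 4*(-3))*12 = (-26 - 3 - 108 - 12)*12 = -149*12 = -1788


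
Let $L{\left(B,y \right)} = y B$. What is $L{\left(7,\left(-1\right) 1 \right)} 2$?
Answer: $-14$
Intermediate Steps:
$L{\left(B,y \right)} = B y$
$L{\left(7,\left(-1\right) 1 \right)} 2 = 7 \left(\left(-1\right) 1\right) 2 = 7 \left(-1\right) 2 = \left(-7\right) 2 = -14$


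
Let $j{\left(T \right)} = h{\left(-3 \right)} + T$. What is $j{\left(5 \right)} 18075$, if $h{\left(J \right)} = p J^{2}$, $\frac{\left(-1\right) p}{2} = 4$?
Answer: $-1211025$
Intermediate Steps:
$p = -8$ ($p = \left(-2\right) 4 = -8$)
$h{\left(J \right)} = - 8 J^{2}$
$j{\left(T \right)} = -72 + T$ ($j{\left(T \right)} = - 8 \left(-3\right)^{2} + T = \left(-8\right) 9 + T = -72 + T$)
$j{\left(5 \right)} 18075 = \left(-72 + 5\right) 18075 = \left(-67\right) 18075 = -1211025$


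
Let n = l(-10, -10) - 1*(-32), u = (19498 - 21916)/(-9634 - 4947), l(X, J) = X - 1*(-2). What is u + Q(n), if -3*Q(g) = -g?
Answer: 119066/14581 ≈ 8.1658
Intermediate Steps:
l(X, J) = 2 + X (l(X, J) = X + 2 = 2 + X)
u = 2418/14581 (u = -2418/(-14581) = -2418*(-1/14581) = 2418/14581 ≈ 0.16583)
n = 24 (n = (2 - 10) - 1*(-32) = -8 + 32 = 24)
Q(g) = g/3 (Q(g) = -(-1)*g/3 = g/3)
u + Q(n) = 2418/14581 + (⅓)*24 = 2418/14581 + 8 = 119066/14581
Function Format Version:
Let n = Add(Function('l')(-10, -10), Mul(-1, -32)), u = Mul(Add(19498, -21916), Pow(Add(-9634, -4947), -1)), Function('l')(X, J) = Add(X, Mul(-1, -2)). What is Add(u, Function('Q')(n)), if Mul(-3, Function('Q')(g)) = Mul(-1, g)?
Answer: Rational(119066, 14581) ≈ 8.1658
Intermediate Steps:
Function('l')(X, J) = Add(2, X) (Function('l')(X, J) = Add(X, 2) = Add(2, X))
u = Rational(2418, 14581) (u = Mul(-2418, Pow(-14581, -1)) = Mul(-2418, Rational(-1, 14581)) = Rational(2418, 14581) ≈ 0.16583)
n = 24 (n = Add(Add(2, -10), Mul(-1, -32)) = Add(-8, 32) = 24)
Function('Q')(g) = Mul(Rational(1, 3), g) (Function('Q')(g) = Mul(Rational(-1, 3), Mul(-1, g)) = Mul(Rational(1, 3), g))
Add(u, Function('Q')(n)) = Add(Rational(2418, 14581), Mul(Rational(1, 3), 24)) = Add(Rational(2418, 14581), 8) = Rational(119066, 14581)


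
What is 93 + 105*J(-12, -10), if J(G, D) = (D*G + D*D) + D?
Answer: 22143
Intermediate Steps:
J(G, D) = D + D² + D*G (J(G, D) = (D*G + D²) + D = (D² + D*G) + D = D + D² + D*G)
93 + 105*J(-12, -10) = 93 + 105*(-10*(1 - 10 - 12)) = 93 + 105*(-10*(-21)) = 93 + 105*210 = 93 + 22050 = 22143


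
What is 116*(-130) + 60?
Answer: -15020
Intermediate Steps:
116*(-130) + 60 = -15080 + 60 = -15020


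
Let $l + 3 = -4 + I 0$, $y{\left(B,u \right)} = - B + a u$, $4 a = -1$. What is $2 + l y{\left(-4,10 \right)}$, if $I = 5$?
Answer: $- \frac{17}{2} \approx -8.5$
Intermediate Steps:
$a = - \frac{1}{4}$ ($a = \frac{1}{4} \left(-1\right) = - \frac{1}{4} \approx -0.25$)
$y{\left(B,u \right)} = - B - \frac{u}{4}$
$l = -7$ ($l = -3 + \left(-4 + 5 \cdot 0\right) = -3 + \left(-4 + 0\right) = -3 - 4 = -7$)
$2 + l y{\left(-4,10 \right)} = 2 - 7 \left(\left(-1\right) \left(-4\right) - \frac{5}{2}\right) = 2 - 7 \left(4 - \frac{5}{2}\right) = 2 - \frac{21}{2} = - \frac{17}{2}$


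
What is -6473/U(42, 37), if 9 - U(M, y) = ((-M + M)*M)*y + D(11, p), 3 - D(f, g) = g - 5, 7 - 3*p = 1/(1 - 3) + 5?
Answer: -38838/11 ≈ -3530.7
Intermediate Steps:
p = ⅚ (p = 7/3 - (1/(1 - 3) + 5)/3 = 7/3 - (1/(-2) + 5)/3 = 7/3 - (-½ + 5)/3 = 7/3 - ⅓*9/2 = 7/3 - 3/2 = ⅚ ≈ 0.83333)
D(f, g) = 8 - g (D(f, g) = 3 - (g - 5) = 3 - (-5 + g) = 3 + (5 - g) = 8 - g)
U(M, y) = 11/6 (U(M, y) = 9 - (((-M + M)*M)*y + (8 - 1*⅚)) = 9 - ((0*M)*y + (8 - ⅚)) = 9 - (0*y + 43/6) = 9 - (0 + 43/6) = 9 - 1*43/6 = 9 - 43/6 = 11/6)
-6473/U(42, 37) = -6473/11/6 = -6473*6/11 = -38838/11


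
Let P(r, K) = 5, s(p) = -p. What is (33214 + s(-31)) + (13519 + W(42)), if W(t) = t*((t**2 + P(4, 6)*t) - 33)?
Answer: 128286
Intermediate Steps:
W(t) = t*(-33 + t**2 + 5*t) (W(t) = t*((t**2 + 5*t) - 33) = t*(-33 + t**2 + 5*t))
(33214 + s(-31)) + (13519 + W(42)) = (33214 - 1*(-31)) + (13519 + 42*(-33 + 42**2 + 5*42)) = (33214 + 31) + (13519 + 42*(-33 + 1764 + 210)) = 33245 + (13519 + 42*1941) = 33245 + (13519 + 81522) = 33245 + 95041 = 128286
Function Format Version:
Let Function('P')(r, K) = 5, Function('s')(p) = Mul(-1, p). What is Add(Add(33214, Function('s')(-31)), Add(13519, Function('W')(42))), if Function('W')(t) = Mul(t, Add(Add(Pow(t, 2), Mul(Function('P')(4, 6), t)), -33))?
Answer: 128286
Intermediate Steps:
Function('W')(t) = Mul(t, Add(-33, Pow(t, 2), Mul(5, t))) (Function('W')(t) = Mul(t, Add(Add(Pow(t, 2), Mul(5, t)), -33)) = Mul(t, Add(-33, Pow(t, 2), Mul(5, t))))
Add(Add(33214, Function('s')(-31)), Add(13519, Function('W')(42))) = Add(Add(33214, Mul(-1, -31)), Add(13519, Mul(42, Add(-33, Pow(42, 2), Mul(5, 42))))) = Add(Add(33214, 31), Add(13519, Mul(42, Add(-33, 1764, 210)))) = Add(33245, Add(13519, Mul(42, 1941))) = Add(33245, Add(13519, 81522)) = Add(33245, 95041) = 128286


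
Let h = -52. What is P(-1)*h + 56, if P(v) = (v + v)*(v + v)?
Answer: -152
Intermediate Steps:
P(v) = 4*v² (P(v) = (2*v)*(2*v) = 4*v²)
P(-1)*h + 56 = (4*(-1)²)*(-52) + 56 = (4*1)*(-52) + 56 = 4*(-52) + 56 = -208 + 56 = -152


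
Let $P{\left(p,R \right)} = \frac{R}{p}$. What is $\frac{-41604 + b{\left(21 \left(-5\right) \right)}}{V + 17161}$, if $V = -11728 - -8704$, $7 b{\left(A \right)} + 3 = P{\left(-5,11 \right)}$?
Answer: $- \frac{1456166}{494795} \approx -2.943$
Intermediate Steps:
$b{\left(A \right)} = - \frac{26}{35}$ ($b{\left(A \right)} = - \frac{3}{7} + \frac{11 \frac{1}{-5}}{7} = - \frac{3}{7} + \frac{11 \left(- \frac{1}{5}\right)}{7} = - \frac{3}{7} + \frac{1}{7} \left(- \frac{11}{5}\right) = - \frac{3}{7} - \frac{11}{35} = - \frac{26}{35}$)
$V = -3024$ ($V = -11728 + 8704 = -3024$)
$\frac{-41604 + b{\left(21 \left(-5\right) \right)}}{V + 17161} = \frac{-41604 - \frac{26}{35}}{-3024 + 17161} = - \frac{1456166}{35 \cdot 14137} = \left(- \frac{1456166}{35}\right) \frac{1}{14137} = - \frac{1456166}{494795}$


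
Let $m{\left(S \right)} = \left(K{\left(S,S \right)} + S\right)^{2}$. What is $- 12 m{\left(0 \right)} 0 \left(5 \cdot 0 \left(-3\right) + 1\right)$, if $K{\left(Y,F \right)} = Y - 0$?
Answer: $0$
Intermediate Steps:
$K{\left(Y,F \right)} = Y$ ($K{\left(Y,F \right)} = Y + 0 = Y$)
$m{\left(S \right)} = 4 S^{2}$ ($m{\left(S \right)} = \left(S + S\right)^{2} = \left(2 S\right)^{2} = 4 S^{2}$)
$- 12 m{\left(0 \right)} 0 \left(5 \cdot 0 \left(-3\right) + 1\right) = - 12 \cdot 4 \cdot 0^{2} \cdot 0 \left(5 \cdot 0 \left(-3\right) + 1\right) = - 12 \cdot 4 \cdot 0 \cdot 0 \left(0 \left(-3\right) + 1\right) = \left(-12\right) 0 \cdot 0 \left(0 + 1\right) = 0 \cdot 0 \cdot 1 = 0 \cdot 0 = 0$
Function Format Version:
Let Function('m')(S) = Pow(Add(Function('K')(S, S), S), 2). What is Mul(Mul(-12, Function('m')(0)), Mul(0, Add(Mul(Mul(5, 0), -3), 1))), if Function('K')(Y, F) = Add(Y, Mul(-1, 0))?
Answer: 0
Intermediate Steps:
Function('K')(Y, F) = Y (Function('K')(Y, F) = Add(Y, 0) = Y)
Function('m')(S) = Mul(4, Pow(S, 2)) (Function('m')(S) = Pow(Add(S, S), 2) = Pow(Mul(2, S), 2) = Mul(4, Pow(S, 2)))
Mul(Mul(-12, Function('m')(0)), Mul(0, Add(Mul(Mul(5, 0), -3), 1))) = Mul(Mul(-12, Mul(4, Pow(0, 2))), Mul(0, Add(Mul(Mul(5, 0), -3), 1))) = Mul(Mul(-12, Mul(4, 0)), Mul(0, Add(Mul(0, -3), 1))) = Mul(Mul(-12, 0), Mul(0, Add(0, 1))) = Mul(0, Mul(0, 1)) = Mul(0, 0) = 0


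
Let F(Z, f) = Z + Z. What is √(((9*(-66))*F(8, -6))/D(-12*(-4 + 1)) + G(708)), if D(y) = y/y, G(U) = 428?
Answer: 2*I*√2269 ≈ 95.268*I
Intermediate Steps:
F(Z, f) = 2*Z
D(y) = 1
√(((9*(-66))*F(8, -6))/D(-12*(-4 + 1)) + G(708)) = √(((9*(-66))*(2*8))/1 + 428) = √(-594*16*1 + 428) = √(-9504*1 + 428) = √(-9504 + 428) = √(-9076) = 2*I*√2269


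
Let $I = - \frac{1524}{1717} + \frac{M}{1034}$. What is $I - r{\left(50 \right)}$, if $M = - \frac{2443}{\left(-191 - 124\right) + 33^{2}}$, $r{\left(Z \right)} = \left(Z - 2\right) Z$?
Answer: $- \frac{3299166049015}{1374142572} \approx -2400.9$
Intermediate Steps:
$r{\left(Z \right)} = Z \left(-2 + Z\right)$ ($r{\left(Z \right)} = \left(-2 + Z\right) Z = Z \left(-2 + Z\right)$)
$M = - \frac{2443}{774}$ ($M = - \frac{2443}{\left(-191 - 124\right) + 1089} = - \frac{2443}{-315 + 1089} = - \frac{2443}{774} \approx -3.1563$)
$I = - \frac{1223876215}{1374142572}$ ($I = - \frac{1524}{1717} - \frac{2443}{774 \cdot 1034} = \left(-1524\right) \frac{1}{1717} - \frac{2443}{800316} = - \frac{1524}{1717} - \frac{2443}{800316} = - \frac{1223876215}{1374142572} \approx -0.89065$)
$I - r{\left(50 \right)} = - \frac{1223876215}{1374142572} - 50 \left(-2 + 50\right) = - \frac{1223876215}{1374142572} - 50 \cdot 48 = - \frac{1223876215}{1374142572} - 2400 = - \frac{3299166049015}{1374142572}$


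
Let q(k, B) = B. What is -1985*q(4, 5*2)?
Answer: -19850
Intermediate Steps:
-1985*q(4, 5*2) = -9925*2 = -1985*10 = -19850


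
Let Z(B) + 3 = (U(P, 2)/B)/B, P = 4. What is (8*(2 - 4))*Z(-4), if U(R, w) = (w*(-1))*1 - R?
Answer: 54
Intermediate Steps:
U(R, w) = -R - w (U(R, w) = -w*1 - R = -w - R = -R - w)
Z(B) = -3 - 6/B² (Z(B) = -3 + ((-1*4 - 1*2)/B)/B = -3 + ((-4 - 2)/B)/B = -3 + (-6/B)/B = -3 - 6/B²)
(8*(2 - 4))*Z(-4) = (8*(2 - 4))*(-3 - 6/(-4)²) = (8*(-2))*(-3 - 6*1/16) = -16*(-3 - 3/8) = -16*(-27/8) = 54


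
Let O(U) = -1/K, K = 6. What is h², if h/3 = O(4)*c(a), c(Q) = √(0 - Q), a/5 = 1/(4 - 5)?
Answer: 5/4 ≈ 1.2500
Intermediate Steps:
a = -5 (a = 5/(4 - 5) = 5/(-1) = 5*(-1) = -5)
c(Q) = √(-Q)
O(U) = -⅙ (O(U) = -1/6 = -1*⅙ = -⅙)
h = -√5/2 (h = 3*(-√5/6) = -√5/2 ≈ -1.1180)
h² = (-√5/2)² = 5/4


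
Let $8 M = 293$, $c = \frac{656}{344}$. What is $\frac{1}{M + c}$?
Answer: $\frac{344}{13255} \approx 0.025952$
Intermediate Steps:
$c = \frac{82}{43}$ ($c = 656 \cdot \frac{1}{344} = \frac{82}{43} \approx 1.907$)
$M = \frac{293}{8}$ ($M = \frac{1}{8} \cdot 293 = \frac{293}{8} \approx 36.625$)
$\frac{1}{M + c} = \frac{1}{\frac{293}{8} + \frac{82}{43}} = \frac{1}{\frac{13255}{344}} = \frac{344}{13255}$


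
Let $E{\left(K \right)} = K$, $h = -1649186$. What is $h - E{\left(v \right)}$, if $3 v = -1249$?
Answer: $- \frac{4946309}{3} \approx -1.6488 \cdot 10^{6}$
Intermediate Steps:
$v = - \frac{1249}{3}$ ($v = \frac{1}{3} \left(-1249\right) = - \frac{1249}{3} \approx -416.33$)
$h - E{\left(v \right)} = -1649186 - - \frac{1249}{3} = -1649186 + \frac{1249}{3} = - \frac{4946309}{3}$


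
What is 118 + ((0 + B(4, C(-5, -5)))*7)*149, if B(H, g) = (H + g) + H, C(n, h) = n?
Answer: 3247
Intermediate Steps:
B(H, g) = g + 2*H
118 + ((0 + B(4, C(-5, -5)))*7)*149 = 118 + ((0 + (-5 + 2*4))*7)*149 = 118 + ((0 + (-5 + 8))*7)*149 = 118 + ((0 + 3)*7)*149 = 118 + (3*7)*149 = 118 + 21*149 = 118 + 3129 = 3247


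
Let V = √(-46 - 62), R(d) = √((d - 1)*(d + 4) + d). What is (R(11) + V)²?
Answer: 53 + 12*I*√483 ≈ 53.0 + 263.73*I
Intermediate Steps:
R(d) = √(d + (-1 + d)*(4 + d)) (R(d) = √((-1 + d)*(4 + d) + d) = √(d + (-1 + d)*(4 + d)))
V = 6*I*√3 (V = √(-108) = 6*I*√3 ≈ 10.392*I)
(R(11) + V)² = (√(-4 + 11² + 4*11) + 6*I*√3)² = (√(-4 + 121 + 44) + 6*I*√3)² = (√161 + 6*I*√3)²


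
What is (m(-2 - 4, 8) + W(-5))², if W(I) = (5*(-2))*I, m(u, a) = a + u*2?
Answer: 2116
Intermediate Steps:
m(u, a) = a + 2*u
W(I) = -10*I
(m(-2 - 4, 8) + W(-5))² = ((8 + 2*(-2 - 4)) - 10*(-5))² = ((8 + 2*(-6)) + 50)² = ((8 - 12) + 50)² = (-4 + 50)² = 46² = 2116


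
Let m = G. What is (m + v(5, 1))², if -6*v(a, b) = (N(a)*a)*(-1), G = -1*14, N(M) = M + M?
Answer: 289/9 ≈ 32.111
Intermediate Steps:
N(M) = 2*M
G = -14
v(a, b) = a²/3 (v(a, b) = -(2*a)*a*(-1)/6 = -2*a²*(-1)/6 = -(-1)*a²/3 = a²/3)
m = -14
(m + v(5, 1))² = (-14 + (⅓)*5²)² = (-14 + (⅓)*25)² = (-14 + 25/3)² = (-17/3)² = 289/9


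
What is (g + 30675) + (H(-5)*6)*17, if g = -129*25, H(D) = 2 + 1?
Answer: 27756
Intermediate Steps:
H(D) = 3
g = -3225
(g + 30675) + (H(-5)*6)*17 = (-3225 + 30675) + (3*6)*17 = 27450 + 18*17 = 27450 + 306 = 27756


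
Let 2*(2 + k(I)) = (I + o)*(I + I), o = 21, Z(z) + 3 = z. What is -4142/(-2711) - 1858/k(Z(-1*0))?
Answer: 2634495/75908 ≈ 34.706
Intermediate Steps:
Z(z) = -3 + z
k(I) = -2 + I*(21 + I) (k(I) = -2 + ((I + 21)*(I + I))/2 = -2 + ((21 + I)*(2*I))/2 = -2 + (2*I*(21 + I))/2 = -2 + I*(21 + I))
-4142/(-2711) - 1858/k(Z(-1*0)) = -4142/(-2711) - 1858/(-2 + (-3 - 1*0)² + 21*(-3 - 1*0)) = -4142*(-1/2711) - 1858/(-2 + (-3 + 0)² + 21*(-3 + 0)) = 4142/2711 - 1858/(-2 + (-3)² + 21*(-3)) = 4142/2711 - 1858/(-2 + 9 - 63) = 4142/2711 - 1858/(-56) = 4142/2711 - 1858*(-1/56) = 4142/2711 + 929/28 = 2634495/75908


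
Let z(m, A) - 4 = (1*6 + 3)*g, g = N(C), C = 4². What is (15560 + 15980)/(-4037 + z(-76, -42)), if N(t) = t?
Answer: -31540/3889 ≈ -8.1100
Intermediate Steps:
C = 16
g = 16
z(m, A) = 148 (z(m, A) = 4 + (1*6 + 3)*16 = 4 + (6 + 3)*16 = 4 + 9*16 = 4 + 144 = 148)
(15560 + 15980)/(-4037 + z(-76, -42)) = (15560 + 15980)/(-4037 + 148) = 31540/(-3889) = 31540*(-1/3889) = -31540/3889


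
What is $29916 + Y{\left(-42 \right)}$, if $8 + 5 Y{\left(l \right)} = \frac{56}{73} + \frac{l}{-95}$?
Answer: $\frac{1037290206}{34675} \approx 29915.0$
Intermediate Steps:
$Y{\left(l \right)} = - \frac{528}{365} - \frac{l}{475}$ ($Y{\left(l \right)} = - \frac{8}{5} + \frac{\frac{56}{73} + \frac{l}{-95}}{5} = - \frac{8}{5} + \frac{56 \cdot \frac{1}{73} + l \left(- \frac{1}{95}\right)}{5} = - \frac{8}{5} + \frac{\frac{56}{73} - \frac{l}{95}}{5} = - \frac{8}{5} - \left(- \frac{56}{365} + \frac{l}{475}\right) = - \frac{528}{365} - \frac{l}{475}$)
$29916 + Y{\left(-42 \right)} = 29916 - \frac{47094}{34675} = \frac{1037290206}{34675}$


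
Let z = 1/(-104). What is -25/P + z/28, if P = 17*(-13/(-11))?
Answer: -61617/49504 ≈ -1.2447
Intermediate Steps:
z = -1/104 ≈ -0.0096154
P = 221/11 (P = 17*(-13*(-1/11)) = 17*(13/11) = 221/11 ≈ 20.091)
-25/P + z/28 = -25/221/11 - 1/104/28 = -25*11/221 - 1/104*1/28 = -275/221 - 1/2912 = -61617/49504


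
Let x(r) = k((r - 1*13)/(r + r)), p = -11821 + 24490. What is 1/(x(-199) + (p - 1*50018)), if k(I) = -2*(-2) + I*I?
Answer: -39601/1478888109 ≈ -2.6778e-5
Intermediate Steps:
p = 12669
k(I) = 4 + I²
x(r) = 4 + (-13 + r)²/(4*r²) (x(r) = 4 + ((r - 1*13)/(r + r))² = 4 + ((r - 13)/((2*r)))² = 4 + ((-13 + r)*(1/(2*r)))² = 4 + ((-13 + r)/(2*r))² = 4 + (-13 + r)²/(4*r²))
1/(x(-199) + (p - 1*50018)) = 1/((4 + (¼)*(-13 - 199)²/(-199)²) + (12669 - 1*50018)) = 1/((4 + (¼)*(1/39601)*(-212)²) + (12669 - 50018)) = 1/((4 + (¼)*(1/39601)*44944) - 37349) = 1/((4 + 11236/39601) - 37349) = 1/(169640/39601 - 37349) = 1/(-1478888109/39601) = -39601/1478888109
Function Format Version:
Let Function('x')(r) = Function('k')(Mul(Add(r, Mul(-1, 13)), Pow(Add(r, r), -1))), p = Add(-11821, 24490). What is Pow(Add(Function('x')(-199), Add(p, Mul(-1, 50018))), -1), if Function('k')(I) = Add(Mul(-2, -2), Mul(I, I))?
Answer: Rational(-39601, 1478888109) ≈ -2.6778e-5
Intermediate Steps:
p = 12669
Function('k')(I) = Add(4, Pow(I, 2))
Function('x')(r) = Add(4, Mul(Rational(1, 4), Pow(r, -2), Pow(Add(-13, r), 2))) (Function('x')(r) = Add(4, Pow(Mul(Add(r, Mul(-1, 13)), Pow(Add(r, r), -1)), 2)) = Add(4, Pow(Mul(Add(r, -13), Pow(Mul(2, r), -1)), 2)) = Add(4, Pow(Mul(Add(-13, r), Mul(Rational(1, 2), Pow(r, -1))), 2)) = Add(4, Pow(Mul(Rational(1, 2), Pow(r, -1), Add(-13, r)), 2)) = Add(4, Mul(Rational(1, 4), Pow(r, -2), Pow(Add(-13, r), 2))))
Pow(Add(Function('x')(-199), Add(p, Mul(-1, 50018))), -1) = Pow(Add(Add(4, Mul(Rational(1, 4), Pow(-199, -2), Pow(Add(-13, -199), 2))), Add(12669, Mul(-1, 50018))), -1) = Pow(Add(Add(4, Mul(Rational(1, 4), Rational(1, 39601), Pow(-212, 2))), Add(12669, -50018)), -1) = Pow(Add(Add(4, Mul(Rational(1, 4), Rational(1, 39601), 44944)), -37349), -1) = Pow(Add(Add(4, Rational(11236, 39601)), -37349), -1) = Pow(Add(Rational(169640, 39601), -37349), -1) = Pow(Rational(-1478888109, 39601), -1) = Rational(-39601, 1478888109)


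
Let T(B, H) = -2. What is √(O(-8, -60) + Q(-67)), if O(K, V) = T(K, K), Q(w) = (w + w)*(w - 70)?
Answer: 2*√4589 ≈ 135.48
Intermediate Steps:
Q(w) = 2*w*(-70 + w) (Q(w) = (2*w)*(-70 + w) = 2*w*(-70 + w))
O(K, V) = -2
√(O(-8, -60) + Q(-67)) = √(-2 + 2*(-67)*(-70 - 67)) = √(-2 + 2*(-67)*(-137)) = √(-2 + 18358) = √18356 = 2*√4589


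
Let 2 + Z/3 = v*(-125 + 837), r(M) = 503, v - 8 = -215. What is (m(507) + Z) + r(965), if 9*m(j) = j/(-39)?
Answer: -3974908/9 ≈ -4.4166e+5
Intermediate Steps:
v = -207 (v = 8 - 215 = -207)
m(j) = -j/351 (m(j) = (j/(-39))/9 = (j*(-1/39))/9 = (-j/39)/9 = -j/351)
Z = -442158 (Z = -6 + 3*(-207*(-125 + 837)) = -6 + 3*(-207*712) = -6 + 3*(-147384) = -6 - 442152 = -442158)
(m(507) + Z) + r(965) = (-1/351*507 - 442158) + 503 = (-13/9 - 442158) + 503 = -3979435/9 + 503 = -3974908/9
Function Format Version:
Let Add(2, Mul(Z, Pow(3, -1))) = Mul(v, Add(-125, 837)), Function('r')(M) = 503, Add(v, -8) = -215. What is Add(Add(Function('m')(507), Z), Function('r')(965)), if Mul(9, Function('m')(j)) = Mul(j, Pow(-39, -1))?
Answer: Rational(-3974908, 9) ≈ -4.4166e+5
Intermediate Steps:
v = -207 (v = Add(8, -215) = -207)
Function('m')(j) = Mul(Rational(-1, 351), j) (Function('m')(j) = Mul(Rational(1, 9), Mul(j, Pow(-39, -1))) = Mul(Rational(1, 9), Mul(j, Rational(-1, 39))) = Mul(Rational(1, 9), Mul(Rational(-1, 39), j)) = Mul(Rational(-1, 351), j))
Z = -442158 (Z = Add(-6, Mul(3, Mul(-207, Add(-125, 837)))) = Add(-6, Mul(3, Mul(-207, 712))) = Add(-6, Mul(3, -147384)) = Add(-6, -442152) = -442158)
Add(Add(Function('m')(507), Z), Function('r')(965)) = Add(Add(Mul(Rational(-1, 351), 507), -442158), 503) = Add(Add(Rational(-13, 9), -442158), 503) = Add(Rational(-3979435, 9), 503) = Rational(-3974908, 9)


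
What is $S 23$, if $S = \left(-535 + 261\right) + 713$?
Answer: $10097$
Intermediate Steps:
$S = 439$ ($S = -274 + 713 = 439$)
$S 23 = 439 \cdot 23 = 10097$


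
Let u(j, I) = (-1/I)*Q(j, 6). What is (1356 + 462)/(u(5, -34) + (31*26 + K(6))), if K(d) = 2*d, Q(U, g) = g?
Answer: 30906/13909 ≈ 2.2220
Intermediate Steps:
u(j, I) = -6/I (u(j, I) = -1/I*6 = -6/I)
(1356 + 462)/(u(5, -34) + (31*26 + K(6))) = (1356 + 462)/(-6/(-34) + (31*26 + 2*6)) = 1818/(-6*(-1/34) + (806 + 12)) = 1818/(3/17 + 818) = 1818/(13909/17) = 1818*(17/13909) = 30906/13909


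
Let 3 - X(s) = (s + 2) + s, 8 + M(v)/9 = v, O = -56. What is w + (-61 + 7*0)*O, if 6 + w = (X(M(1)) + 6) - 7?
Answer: 3536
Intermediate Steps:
M(v) = -72 + 9*v
X(s) = 1 - 2*s (X(s) = 3 - ((s + 2) + s) = 3 - ((2 + s) + s) = 3 - (2 + 2*s) = 3 + (-2 - 2*s) = 1 - 2*s)
w = 120 (w = -6 + (((1 - 2*(-72 + 9*1)) + 6) - 7) = -6 + (((1 - 2*(-72 + 9)) + 6) - 7) = -6 + (((1 - 2*(-63)) + 6) - 7) = -6 + (((1 + 126) + 6) - 7) = -6 + ((127 + 6) - 7) = -6 + (133 - 7) = -6 + 126 = 120)
w + (-61 + 7*0)*O = 120 + (-61 + 7*0)*(-56) = 120 + (-61 + 0)*(-56) = 120 - 61*(-56) = 120 + 3416 = 3536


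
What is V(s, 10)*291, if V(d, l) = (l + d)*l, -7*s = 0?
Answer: 29100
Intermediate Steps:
s = 0 (s = -⅐*0 = 0)
V(d, l) = l*(d + l) (V(d, l) = (d + l)*l = l*(d + l))
V(s, 10)*291 = (10*(0 + 10))*291 = (10*10)*291 = 100*291 = 29100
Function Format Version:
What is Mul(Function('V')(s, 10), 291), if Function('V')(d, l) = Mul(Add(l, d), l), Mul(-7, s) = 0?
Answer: 29100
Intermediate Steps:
s = 0 (s = Mul(Rational(-1, 7), 0) = 0)
Function('V')(d, l) = Mul(l, Add(d, l)) (Function('V')(d, l) = Mul(Add(d, l), l) = Mul(l, Add(d, l)))
Mul(Function('V')(s, 10), 291) = Mul(Mul(10, Add(0, 10)), 291) = Mul(Mul(10, 10), 291) = Mul(100, 291) = 29100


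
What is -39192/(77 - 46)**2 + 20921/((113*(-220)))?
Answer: -994418201/23890460 ≈ -41.624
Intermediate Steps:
-39192/(77 - 46)**2 + 20921/((113*(-220))) = -39192/(31**2) + 20921/(-24860) = -39192/961 + 20921*(-1/24860) = -39192*1/961 - 20921/24860 = -39192/961 - 20921/24860 = -994418201/23890460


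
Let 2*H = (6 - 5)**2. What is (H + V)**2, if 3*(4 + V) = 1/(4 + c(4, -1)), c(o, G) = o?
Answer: 6889/576 ≈ 11.960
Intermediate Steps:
H = 1/2 (H = (6 - 5)**2/2 = (1/2)*1**2 = (1/2)*1 = 1/2 ≈ 0.50000)
V = -95/24 (V = -4 + 1/(3*(4 + 4)) = -4 + (1/3)/8 = -4 + (1/3)*(1/8) = -4 + 1/24 = -95/24 ≈ -3.9583)
(H + V)**2 = (1/2 - 95/24)**2 = (-83/24)**2 = 6889/576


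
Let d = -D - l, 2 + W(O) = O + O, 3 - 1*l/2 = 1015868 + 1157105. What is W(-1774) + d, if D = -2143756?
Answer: 6486146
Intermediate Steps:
l = -4345940 (l = 6 - 2*(1015868 + 1157105) = 6 - 2*2172973 = 6 - 4345946 = -4345940)
W(O) = -2 + 2*O (W(O) = -2 + (O + O) = -2 + 2*O)
d = 6489696 (d = -1*(-2143756) - 1*(-4345940) = 2143756 + 4345940 = 6489696)
W(-1774) + d = (-2 + 2*(-1774)) + 6489696 = (-2 - 3548) + 6489696 = -3550 + 6489696 = 6486146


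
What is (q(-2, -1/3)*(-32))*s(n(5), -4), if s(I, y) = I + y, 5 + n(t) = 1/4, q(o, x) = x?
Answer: -280/3 ≈ -93.333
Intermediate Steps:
n(t) = -19/4 (n(t) = -5 + 1/4 = -5 + ¼ = -19/4)
(q(-2, -1/3)*(-32))*s(n(5), -4) = (-1/3*(-32))*(-19/4 - 4) = (-1*⅓*(-32))*(-35/4) = -⅓*(-32)*(-35/4) = (32/3)*(-35/4) = -280/3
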